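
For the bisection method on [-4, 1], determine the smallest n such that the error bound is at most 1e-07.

We need (b-a)/2^n ≤ 1e-07
(1 - (-4))/2^n ≤ 1e-07
5/2^n ≤ 1e-07
2^n ≥ 50000000
n ≥ log₂(50000000) = 25.58
n ≥ 26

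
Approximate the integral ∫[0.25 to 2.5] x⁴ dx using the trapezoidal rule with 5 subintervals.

f(x) = x⁴
a = 0.25, b = 2.5, n = 5
h = (b - a)/n = 0.450000

Trapezoidal rule: (h/2)[f(x₀) + 2f(x₁) + 2f(x₂) + ... + f(xₙ)]

x_0 = 0.2500, f(x_0) = 0.003906, coefficient = 1
x_1 = 0.7000, f(x_1) = 0.240100, coefficient = 2
x_2 = 1.1500, f(x_2) = 1.749006, coefficient = 2
x_3 = 1.6000, f(x_3) = 6.553600, coefficient = 2
x_4 = 2.0500, f(x_4) = 17.661006, coefficient = 2
x_5 = 2.5000, f(x_5) = 39.062500, coefficient = 1

I ≈ (0.450000/2) × 91.473831 = 20.581612
Exact value: 19.531055
Error: 1.050557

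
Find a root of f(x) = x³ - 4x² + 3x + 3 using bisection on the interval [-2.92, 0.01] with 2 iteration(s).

f(x) = x³ - 4x² + 3x + 3
Initial interval: [-2.92, 0.01]

Iteration 1:
  c_1 = (-2.920000 + 0.010000)/2 = -1.455000
  f(c_1) = f(-1.455000) = -12.913371
  f(a) × f(c) ≥ 0, new interval: [-1.455000, 0.010000]
Iteration 2:
  c_2 = (-1.455000 + 0.010000)/2 = -0.722500
  f(c_2) = f(-0.722500) = -1.632675
  f(a) × f(c) ≥ 0, new interval: [-0.722500, 0.010000]

After 2 iteration(s), the approximation is c_2 = -0.722500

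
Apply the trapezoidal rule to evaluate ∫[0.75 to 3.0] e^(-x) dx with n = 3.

f(x) = e^(-x)
a = 0.75, b = 3.0, n = 3
h = (b - a)/n = 0.750000

Trapezoidal rule: (h/2)[f(x₀) + 2f(x₁) + 2f(x₂) + ... + f(xₙ)]

x_0 = 0.7500, f(x_0) = 0.472367, coefficient = 1
x_1 = 1.5000, f(x_1) = 0.223130, coefficient = 2
x_2 = 2.2500, f(x_2) = 0.105399, coefficient = 2
x_3 = 3.0000, f(x_3) = 0.049787, coefficient = 1

I ≈ (0.750000/2) × 1.179212 = 0.442205
Exact value: 0.422579
Error: 0.019625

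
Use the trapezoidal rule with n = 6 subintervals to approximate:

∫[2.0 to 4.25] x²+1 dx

f(x) = x²+1
a = 2.0, b = 4.25, n = 6
h = (b - a)/n = 0.375000

Trapezoidal rule: (h/2)[f(x₀) + 2f(x₁) + 2f(x₂) + ... + f(xₙ)]

x_0 = 2.0000, f(x_0) = 5.000000, coefficient = 1
x_1 = 2.3750, f(x_1) = 6.640625, coefficient = 2
x_2 = 2.7500, f(x_2) = 8.562500, coefficient = 2
x_3 = 3.1250, f(x_3) = 10.765625, coefficient = 2
x_4 = 3.5000, f(x_4) = 13.250000, coefficient = 2
x_5 = 3.8750, f(x_5) = 16.015625, coefficient = 2
x_6 = 4.2500, f(x_6) = 19.062500, coefficient = 1

I ≈ (0.375000/2) × 134.531250 = 25.224609
Exact value: 25.171875
Error: 0.052734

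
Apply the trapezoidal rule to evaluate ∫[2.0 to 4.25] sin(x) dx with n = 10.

f(x) = sin(x)
a = 2.0, b = 4.25, n = 10
h = (b - a)/n = 0.225000

Trapezoidal rule: (h/2)[f(x₀) + 2f(x₁) + 2f(x₂) + ... + f(xₙ)]

x_0 = 2.0000, f(x_0) = 0.909297, coefficient = 1
x_1 = 2.2250, f(x_1) = 0.793533, coefficient = 2
x_2 = 2.4500, f(x_2) = 0.637765, coefficient = 2
x_3 = 2.6750, f(x_3) = 0.449846, coefficient = 2
x_4 = 2.9000, f(x_4) = 0.239249, coefficient = 2
x_5 = 3.1250, f(x_5) = 0.016592, coefficient = 2
x_6 = 3.3500, f(x_6) = -0.206902, coefficient = 2
x_7 = 3.5750, f(x_7) = -0.419966, coefficient = 2
x_8 = 3.8000, f(x_8) = -0.611858, coefficient = 2
x_9 = 4.0250, f(x_9) = -0.772905, coefficient = 2
x_10 = 4.2500, f(x_10) = -0.894989, coefficient = 1

I ≈ (0.225000/2) × 0.265015 = 0.029814
Exact value: 0.029941
Error: 0.000126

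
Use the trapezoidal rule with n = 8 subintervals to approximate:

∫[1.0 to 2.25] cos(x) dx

f(x) = cos(x)
a = 1.0, b = 2.25, n = 8
h = (b - a)/n = 0.156250

Trapezoidal rule: (h/2)[f(x₀) + 2f(x₁) + 2f(x₂) + ... + f(xₙ)]

x_0 = 1.0000, f(x_0) = 0.540302, coefficient = 1
x_1 = 1.1562, f(x_1) = 0.402775, coefficient = 2
x_2 = 1.3125, f(x_2) = 0.255434, coefficient = 2
x_3 = 1.4688, f(x_3) = 0.101869, coefficient = 2
x_4 = 1.6250, f(x_4) = -0.054177, coefficient = 2
x_5 = 1.7812, f(x_5) = -0.208904, coefficient = 2
x_6 = 1.9375, f(x_6) = -0.358540, coefficient = 2
x_7 = 2.0938, f(x_7) = -0.499441, coefficient = 2
x_8 = 2.2500, f(x_8) = -0.628174, coefficient = 1

I ≈ (0.156250/2) × -0.809840 = -0.063269
Exact value: -0.063398
Error: 0.000129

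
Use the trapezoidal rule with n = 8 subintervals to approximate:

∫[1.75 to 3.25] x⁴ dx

f(x) = x⁴
a = 1.75, b = 3.25, n = 8
h = (b - a)/n = 0.187500

Trapezoidal rule: (h/2)[f(x₀) + 2f(x₁) + 2f(x₂) + ... + f(xₙ)]

x_0 = 1.7500, f(x_0) = 9.378906, coefficient = 1
x_1 = 1.9375, f(x_1) = 14.091812, coefficient = 2
x_2 = 2.1250, f(x_2) = 20.390869, coefficient = 2
x_3 = 2.3125, f(x_3) = 28.597427, coefficient = 2
x_4 = 2.5000, f(x_4) = 39.062500, coefficient = 2
x_5 = 2.6875, f(x_5) = 52.166763, coefficient = 2
x_6 = 2.8750, f(x_6) = 68.320557, coefficient = 2
x_7 = 3.0625, f(x_7) = 87.963882, coefficient = 2
x_8 = 3.2500, f(x_8) = 111.566406, coefficient = 1

I ≈ (0.187500/2) × 742.132935 = 69.574963
Exact value: 69.235547
Error: 0.339416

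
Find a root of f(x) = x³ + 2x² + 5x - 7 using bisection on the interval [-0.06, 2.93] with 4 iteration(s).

f(x) = x³ + 2x² + 5x - 7
Initial interval: [-0.06, 2.93]

Iteration 1:
  c_1 = (-0.060000 + 2.930000)/2 = 1.435000
  f(c_1) = f(1.435000) = 7.248438
  f(a) × f(c) < 0, new interval: [-0.060000, 1.435000]
Iteration 2:
  c_2 = (-0.060000 + 1.435000)/2 = 0.687500
  f(c_2) = f(0.687500) = -2.292236
  f(a) × f(c) ≥ 0, new interval: [0.687500, 1.435000]
Iteration 3:
  c_3 = (0.687500 + 1.435000)/2 = 1.061250
  f(c_3) = f(1.061250) = 1.753988
  f(a) × f(c) < 0, new interval: [0.687500, 1.061250]
Iteration 4:
  c_4 = (0.687500 + 1.061250)/2 = 0.874375
  f(c_4) = f(0.874375) = -0.430574
  f(a) × f(c) ≥ 0, new interval: [0.874375, 1.061250]

After 4 iteration(s), the approximation is c_4 = 0.874375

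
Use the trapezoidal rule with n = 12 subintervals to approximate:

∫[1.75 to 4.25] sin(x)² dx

f(x) = sin(x)²
a = 1.75, b = 4.25, n = 12
h = (b - a)/n = 0.208333

Trapezoidal rule: (h/2)[f(x₀) + 2f(x₁) + 2f(x₂) + ... + f(xₙ)]

x_0 = 1.7500, f(x_0) = 0.968228, coefficient = 1
x_1 = 1.9583, f(x_1) = 0.857185, coefficient = 2
x_2 = 2.1667, f(x_2) = 0.685022, coefficient = 2
x_3 = 2.3750, f(x_3) = 0.481199, coefficient = 2
x_4 = 2.5833, f(x_4) = 0.280593, coefficient = 2
x_5 = 2.7917, f(x_5) = 0.117531, coefficient = 2
x_6 = 3.0000, f(x_6) = 0.019915, coefficient = 2
x_7 = 3.2083, f(x_7) = 0.004448, coefficient = 2
x_8 = 3.4167, f(x_8) = 0.073776, coefficient = 2
x_9 = 3.6250, f(x_9) = 0.216038, coefficient = 2
x_10 = 3.8333, f(x_10) = 0.406889, coefficient = 2
x_11 = 4.0417, f(x_11) = 0.613673, coefficient = 2
x_12 = 4.2500, f(x_12) = 0.801006, coefficient = 1

I ≈ (0.208333/2) × 9.281772 = 0.966851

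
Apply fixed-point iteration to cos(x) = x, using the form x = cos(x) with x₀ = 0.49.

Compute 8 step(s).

Equation: cos(x) = x
Fixed-point form: x = cos(x)
x₀ = 0.49

x_1 = g(0.490000) = 0.882333
x_2 = g(0.882333) = 0.635351
x_3 = g(0.635351) = 0.804863
x_4 = g(0.804863) = 0.693210
x_5 = g(0.693210) = 0.769199
x_6 = g(0.769199) = 0.718468
x_7 = g(0.718468) = 0.752815
x_8 = g(0.752815) = 0.729767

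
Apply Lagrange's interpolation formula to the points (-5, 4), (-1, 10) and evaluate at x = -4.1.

Lagrange interpolation formula:
P(x) = Σ yᵢ × Lᵢ(x)
where Lᵢ(x) = Π_{j≠i} (x - xⱼ)/(xᵢ - xⱼ)

L_0(-4.1) = (-4.1 - (-1))/(-5 - (-1)) = 0.775000
L_1(-4.1) = (-4.1 - (-5))/(-1 - (-5)) = 0.225000

P(-4.1) = 4×L_0(-4.1) + 10×L_1(-4.1)
P(-4.1) = 5.350000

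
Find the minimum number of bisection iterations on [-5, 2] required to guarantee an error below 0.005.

We need (b-a)/2^n ≤ 0.005
(2 - (-5))/2^n ≤ 0.005
7/2^n ≤ 0.005
2^n ≥ 1400
n ≥ log₂(1400) = 10.45
n ≥ 11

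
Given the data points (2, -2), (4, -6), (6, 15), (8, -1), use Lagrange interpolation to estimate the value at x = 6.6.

Lagrange interpolation formula:
P(x) = Σ yᵢ × Lᵢ(x)
where Lᵢ(x) = Π_{j≠i} (x - xⱼ)/(xᵢ - xⱼ)

L_0(6.6) = (6.6 - 4)/(2 - 4) × (6.6 - 6)/(2 - 6) × (6.6 - 8)/(2 - 8) = 0.045500
L_1(6.6) = (6.6 - 2)/(4 - 2) × (6.6 - 6)/(4 - 6) × (6.6 - 8)/(4 - 8) = -0.241500
L_2(6.6) = (6.6 - 2)/(6 - 2) × (6.6 - 4)/(6 - 4) × (6.6 - 8)/(6 - 8) = 1.046500
L_3(6.6) = (6.6 - 2)/(8 - 2) × (6.6 - 4)/(8 - 4) × (6.6 - 6)/(8 - 6) = 0.149500

P(6.6) = (-2)×L_0(6.6) + (-6)×L_1(6.6) + 15×L_2(6.6) + (-1)×L_3(6.6)
P(6.6) = 16.906000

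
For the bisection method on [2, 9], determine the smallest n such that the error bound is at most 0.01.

We need (b-a)/2^n ≤ 0.01
(9 - 2)/2^n ≤ 0.01
7/2^n ≤ 0.01
2^n ≥ 700
n ≥ log₂(700) = 9.45
n ≥ 10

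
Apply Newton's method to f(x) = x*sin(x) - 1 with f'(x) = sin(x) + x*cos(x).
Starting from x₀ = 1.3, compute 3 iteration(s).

f(x) = x*sin(x) - 1
f'(x) = sin(x) + x*cos(x)
x₀ = 1.3

Newton-Raphson formula: x_{n+1} = x_n - f(x_n)/f'(x_n)

Iteration 1:
  f(1.300000) = 0.252626
  f'(1.300000) = 1.311307
  x_1 = 1.300000 - 0.252626/1.311307 = 1.107348
Iteration 2:
  f(1.107348) = -0.009459
  f'(1.107348) = 1.389540
  x_2 = 1.107348 - (-0.009459)/1.389540 = 1.114155
Iteration 3:
  f(1.114155) = -0.000002
  f'(1.114155) = 1.388810
  x_3 = 1.114155 - (-0.000002)/1.388810 = 1.114157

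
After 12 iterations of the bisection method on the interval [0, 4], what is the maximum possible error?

Bisection error bound: |error| ≤ (b-a)/2^n
|error| ≤ (4 - 0)/2^12 = 4/2^12
|error| ≤ 0.0009765625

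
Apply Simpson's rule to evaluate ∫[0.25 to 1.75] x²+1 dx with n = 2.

f(x) = x²+1
a = 0.25, b = 1.75, n = 2
h = (b - a)/n = 0.750000

Simpson's rule: (h/3)[f(x₀) + 4f(x₁) + 2f(x₂) + ... + f(xₙ)]

x_0 = 0.2500, f(x_0) = 1.062500, coefficient = 1
x_1 = 1.0000, f(x_1) = 2.000000, coefficient = 4
x_2 = 1.7500, f(x_2) = 4.062500, coefficient = 1

I ≈ (0.750000/3) × 13.125000 = 3.281250
Exact value: 3.281250
Error: 0.000000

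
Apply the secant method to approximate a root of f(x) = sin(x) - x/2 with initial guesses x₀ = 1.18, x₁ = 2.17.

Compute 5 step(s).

f(x) = sin(x) - x/2
x₀ = 1.18, x₁ = 2.17

Secant formula: x_{n+1} = x_n - f(x_n)(x_n - x_{n-1})/(f(x_n) - f(x_{n-1}))

Iteration 1:
  f(1.180000) = 0.334606
  f(2.170000) = -0.259215
  x_2 = 2.170000 - (-0.259215)×(2.170000 - 1.180000)/(-0.259215 - 0.334606)
       = 1.737845
Iteration 2:
  f(2.170000) = -0.259215
  f(1.737845) = 0.117157
  x_3 = 1.737845 - 0.117157×(1.737845 - 2.170000)/(0.117157 - (-0.259215))
       = 1.872366
Iteration 3:
  f(1.737845) = 0.117157
  f(1.872366) = 0.018688
  x_4 = 1.872366 - 0.018688×(1.872366 - 1.737845)/(0.018688 - 0.117157)
       = 1.897897
Iteration 4:
  f(1.872366) = 0.018688
  f(1.897897) = -0.001970
  x_5 = 1.897897 - (-0.001970)×(1.897897 - 1.872366)/(-0.001970 - 0.018688)
       = 1.895462
Iteration 5:
  f(1.897897) = -0.001970
  f(1.895462) = 0.000027
  x_6 = 1.895462 - 0.000027×(1.895462 - 1.897897)/(0.000027 - (-0.001970))
       = 1.895494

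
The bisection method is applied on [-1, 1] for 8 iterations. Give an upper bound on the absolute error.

Bisection error bound: |error| ≤ (b-a)/2^n
|error| ≤ (1 - (-1))/2^8 = 2/2^8
|error| ≤ 0.0078125000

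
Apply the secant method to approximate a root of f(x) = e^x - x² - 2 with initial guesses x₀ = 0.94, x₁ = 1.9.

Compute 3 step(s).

f(x) = e^x - x² - 2
x₀ = 0.94, x₁ = 1.9

Secant formula: x_{n+1} = x_n - f(x_n)(x_n - x_{n-1})/(f(x_n) - f(x_{n-1}))

Iteration 1:
  f(0.940000) = -0.323619
  f(1.900000) = 1.075894
  x_2 = 1.900000 - 1.075894×(1.900000 - 0.940000)/(1.075894 - (-0.323619))
       = 1.161987
Iteration 2:
  f(1.900000) = 1.075894
  f(1.161987) = -0.153936
  x_3 = 1.161987 - (-0.153936)×(1.161987 - 1.900000)/(-0.153936 - 1.075894)
       = 1.254363
Iteration 3:
  f(1.161987) = -0.153936
  f(1.254363) = -0.067822
  x_4 = 1.254363 - (-0.067822)×(1.254363 - 1.161987)/(-0.067822 - (-0.153936))
       = 1.327117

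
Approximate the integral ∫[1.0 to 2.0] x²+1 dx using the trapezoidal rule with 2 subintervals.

f(x) = x²+1
a = 1.0, b = 2.0, n = 2
h = (b - a)/n = 0.500000

Trapezoidal rule: (h/2)[f(x₀) + 2f(x₁) + 2f(x₂) + ... + f(xₙ)]

x_0 = 1.0000, f(x_0) = 2.000000, coefficient = 1
x_1 = 1.5000, f(x_1) = 3.250000, coefficient = 2
x_2 = 2.0000, f(x_2) = 5.000000, coefficient = 1

I ≈ (0.500000/2) × 13.500000 = 3.375000
Exact value: 3.333333
Error: 0.041667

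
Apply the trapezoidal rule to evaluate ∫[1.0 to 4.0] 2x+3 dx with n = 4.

f(x) = 2x+3
a = 1.0, b = 4.0, n = 4
h = (b - a)/n = 0.750000

Trapezoidal rule: (h/2)[f(x₀) + 2f(x₁) + 2f(x₂) + ... + f(xₙ)]

x_0 = 1.0000, f(x_0) = 5.000000, coefficient = 1
x_1 = 1.7500, f(x_1) = 6.500000, coefficient = 2
x_2 = 2.5000, f(x_2) = 8.000000, coefficient = 2
x_3 = 3.2500, f(x_3) = 9.500000, coefficient = 2
x_4 = 4.0000, f(x_4) = 11.000000, coefficient = 1

I ≈ (0.750000/2) × 64.000000 = 24.000000
Exact value: 24.000000
Error: 0.000000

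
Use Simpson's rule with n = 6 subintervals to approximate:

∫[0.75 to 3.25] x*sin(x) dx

f(x) = x*sin(x)
a = 0.75, b = 3.25, n = 6
h = (b - a)/n = 0.416667

Simpson's rule: (h/3)[f(x₀) + 4f(x₁) + 2f(x₂) + ... + f(xₙ)]

x_0 = 0.7500, f(x_0) = 0.511229, coefficient = 1
x_1 = 1.1667, f(x_1) = 1.072686, coefficient = 4
x_2 = 1.5833, f(x_2) = 1.583209, coefficient = 2
x_3 = 2.0000, f(x_3) = 1.818595, coefficient = 4
x_4 = 2.4167, f(x_4) = 1.602443, coefficient = 2
x_5 = 2.8333, f(x_5) = 0.859635, coefficient = 4
x_6 = 3.2500, f(x_6) = -0.351634, coefficient = 1

I ≈ (0.416667/3) × 21.534561 = 2.990911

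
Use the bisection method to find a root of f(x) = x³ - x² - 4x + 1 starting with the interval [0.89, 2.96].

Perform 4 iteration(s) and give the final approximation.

f(x) = x³ - x² - 4x + 1
Initial interval: [0.89, 2.96]

Iteration 1:
  c_1 = (0.890000 + 2.960000)/2 = 1.925000
  f(c_1) = f(1.925000) = -3.272297
  f(a) × f(c) ≥ 0, new interval: [1.925000, 2.960000]
Iteration 2:
  c_2 = (1.925000 + 2.960000)/2 = 2.442500
  f(c_2) = f(2.442500) = -0.164324
  f(a) × f(c) ≥ 0, new interval: [2.442500, 2.960000]
Iteration 3:
  c_3 = (2.442500 + 2.960000)/2 = 2.701250
  f(c_3) = f(2.701250) = 2.608599
  f(a) × f(c) < 0, new interval: [2.442500, 2.701250]
Iteration 4:
  c_4 = (2.442500 + 2.701250)/2 = 2.571875
  f(c_4) = f(2.571875) = 1.109732
  f(a) × f(c) < 0, new interval: [2.442500, 2.571875]

After 4 iteration(s), the approximation is c_4 = 2.571875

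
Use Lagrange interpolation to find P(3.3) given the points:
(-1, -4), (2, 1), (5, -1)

Lagrange interpolation formula:
P(x) = Σ yᵢ × Lᵢ(x)
where Lᵢ(x) = Π_{j≠i} (x - xⱼ)/(xᵢ - xⱼ)

L_0(3.3) = (3.3 - 2)/(-1 - 2) × (3.3 - 5)/(-1 - 5) = -0.122778
L_1(3.3) = (3.3 - (-1))/(2 - (-1)) × (3.3 - 5)/(2 - 5) = 0.812222
L_2(3.3) = (3.3 - (-1))/(5 - (-1)) × (3.3 - 2)/(5 - 2) = 0.310556

P(3.3) = (-4)×L_0(3.3) + 1×L_1(3.3) + (-1)×L_2(3.3)
P(3.3) = 0.992778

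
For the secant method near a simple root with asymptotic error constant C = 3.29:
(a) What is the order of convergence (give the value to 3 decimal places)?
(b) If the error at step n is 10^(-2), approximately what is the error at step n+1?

(a) Secant method has superlinear convergence with order φ = (1+√5)/2 ≈ 1.618.
    This means |e_{n+1}| ≈ C|e_n|^1.618.

(b) With |e_n| = 10^(-2) and C = 3.29:
    |e_{n+1}| ≈ 3.29 × (10^(-2))^1.618 = 3.29 × 10^(-3.24)

(a) ≈ 1.618 (golden ratio); (b) |e_{n+1}| ≈ 1.910e-03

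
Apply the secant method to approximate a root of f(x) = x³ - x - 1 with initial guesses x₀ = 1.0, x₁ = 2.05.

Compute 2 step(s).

f(x) = x³ - x - 1
x₀ = 1.0, x₁ = 2.05

Secant formula: x_{n+1} = x_n - f(x_n)(x_n - x_{n-1})/(f(x_n) - f(x_{n-1}))

Iteration 1:
  f(1.000000) = -1.000000
  f(2.050000) = 5.565125
  x_2 = 2.050000 - 5.565125×(2.050000 - 1.000000)/(5.565125 - (-1.000000))
       = 1.159936
Iteration 2:
  f(2.050000) = 5.565125
  f(1.159936) = -0.599298
  x_3 = 1.159936 - (-0.599298)×(1.159936 - 2.050000)/(-0.599298 - 5.565125)
       = 1.246467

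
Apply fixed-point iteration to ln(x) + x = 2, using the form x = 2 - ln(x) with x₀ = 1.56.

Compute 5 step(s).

Equation: ln(x) + x = 2
Fixed-point form: x = 2 - ln(x)
x₀ = 1.56

x_1 = g(1.560000) = 1.555314
x_2 = g(1.555314) = 1.558322
x_3 = g(1.558322) = 1.556390
x_4 = g(1.556390) = 1.557631
x_5 = g(1.557631) = 1.556834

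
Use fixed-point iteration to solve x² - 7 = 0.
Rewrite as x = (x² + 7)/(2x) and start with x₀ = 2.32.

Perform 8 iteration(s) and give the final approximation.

Equation: x² - 7 = 0
Fixed-point form: x = (x² + 7)/(2x)
x₀ = 2.32

x_1 = g(2.320000) = 2.668621
x_2 = g(2.668621) = 2.645849
x_3 = g(2.645849) = 2.645751
x_4 = g(2.645751) = 2.645751
x_5 = g(2.645751) = 2.645751
x_6 = g(2.645751) = 2.645751
x_7 = g(2.645751) = 2.645751
x_8 = g(2.645751) = 2.645751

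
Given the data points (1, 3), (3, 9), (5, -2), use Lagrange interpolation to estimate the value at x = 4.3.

Lagrange interpolation formula:
P(x) = Σ yᵢ × Lᵢ(x)
where Lᵢ(x) = Π_{j≠i} (x - xⱼ)/(xᵢ - xⱼ)

L_0(4.3) = (4.3 - 3)/(1 - 3) × (4.3 - 5)/(1 - 5) = -0.113750
L_1(4.3) = (4.3 - 1)/(3 - 1) × (4.3 - 5)/(3 - 5) = 0.577500
L_2(4.3) = (4.3 - 1)/(5 - 1) × (4.3 - 3)/(5 - 3) = 0.536250

P(4.3) = 3×L_0(4.3) + 9×L_1(4.3) + (-2)×L_2(4.3)
P(4.3) = 3.783750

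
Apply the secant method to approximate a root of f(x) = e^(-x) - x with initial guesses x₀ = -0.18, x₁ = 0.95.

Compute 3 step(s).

f(x) = e^(-x) - x
x₀ = -0.18, x₁ = 0.95

Secant formula: x_{n+1} = x_n - f(x_n)(x_n - x_{n-1})/(f(x_n) - f(x_{n-1}))

Iteration 1:
  f(-0.180000) = 1.377217
  f(0.950000) = -0.563259
  x_2 = 0.950000 - (-0.563259)×(0.950000 - (-0.180000))/(-0.563259 - 1.377217)
       = 0.621997
Iteration 2:
  f(0.950000) = -0.563259
  f(0.621997) = -0.085125
  x_3 = 0.621997 - (-0.085125)×(0.621997 - 0.950000)/(-0.085125 - (-0.563259))
       = 0.563600
Iteration 3:
  f(0.621997) = -0.085125
  f(0.563600) = 0.005556
  x_4 = 0.563600 - 0.005556×(0.563600 - 0.621997)/(0.005556 - (-0.085125))
       = 0.567178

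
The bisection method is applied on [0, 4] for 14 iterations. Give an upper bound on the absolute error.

Bisection error bound: |error| ≤ (b-a)/2^n
|error| ≤ (4 - 0)/2^14 = 4/2^14
|error| ≤ 0.0002441406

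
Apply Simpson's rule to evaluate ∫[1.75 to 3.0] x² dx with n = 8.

f(x) = x²
a = 1.75, b = 3.0, n = 8
h = (b - a)/n = 0.156250

Simpson's rule: (h/3)[f(x₀) + 4f(x₁) + 2f(x₂) + ... + f(xₙ)]

x_0 = 1.7500, f(x_0) = 3.062500, coefficient = 1
x_1 = 1.9062, f(x_1) = 3.633789, coefficient = 4
x_2 = 2.0625, f(x_2) = 4.253906, coefficient = 2
x_3 = 2.2188, f(x_3) = 4.922852, coefficient = 4
x_4 = 2.3750, f(x_4) = 5.640625, coefficient = 2
x_5 = 2.5312, f(x_5) = 6.407227, coefficient = 4
x_6 = 2.6875, f(x_6) = 7.222656, coefficient = 2
x_7 = 2.8438, f(x_7) = 8.086914, coefficient = 4
x_8 = 3.0000, f(x_8) = 9.000000, coefficient = 1

I ≈ (0.156250/3) × 138.500000 = 7.213542
Exact value: 7.213542
Error: 0.000000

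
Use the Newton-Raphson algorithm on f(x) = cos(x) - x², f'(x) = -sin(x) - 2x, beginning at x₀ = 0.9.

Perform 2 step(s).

f(x) = cos(x) - x²
f'(x) = -sin(x) - 2x
x₀ = 0.9

Newton-Raphson formula: x_{n+1} = x_n - f(x_n)/f'(x_n)

Iteration 1:
  f(0.900000) = -0.188390
  f'(0.900000) = -2.583327
  x_1 = 0.900000 - (-0.188390)/(-2.583327) = 0.827075
Iteration 2:
  f(0.827075) = -0.007021
  f'(0.827075) = -2.390103
  x_2 = 0.827075 - (-0.007021)/(-2.390103) = 0.824137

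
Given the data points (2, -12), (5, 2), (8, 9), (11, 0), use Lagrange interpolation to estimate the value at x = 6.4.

Lagrange interpolation formula:
P(x) = Σ yᵢ × Lᵢ(x)
where Lᵢ(x) = Π_{j≠i} (x - xⱼ)/(xᵢ - xⱼ)

L_0(6.4) = (6.4 - 5)/(2 - 5) × (6.4 - 8)/(2 - 8) × (6.4 - 11)/(2 - 11) = -0.063605
L_1(6.4) = (6.4 - 2)/(5 - 2) × (6.4 - 8)/(5 - 8) × (6.4 - 11)/(5 - 11) = 0.599704
L_2(6.4) = (6.4 - 2)/(8 - 2) × (6.4 - 5)/(8 - 5) × (6.4 - 11)/(8 - 11) = 0.524741
L_3(6.4) = (6.4 - 2)/(11 - 2) × (6.4 - 5)/(11 - 5) × (6.4 - 8)/(11 - 8) = -0.060840

P(6.4) = (-12)×L_0(6.4) + 2×L_1(6.4) + 9×L_2(6.4) + 0×L_3(6.4)
P(6.4) = 6.685333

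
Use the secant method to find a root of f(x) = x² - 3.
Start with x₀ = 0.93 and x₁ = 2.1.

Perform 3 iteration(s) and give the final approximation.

f(x) = x² - 3
x₀ = 0.93, x₁ = 2.1

Secant formula: x_{n+1} = x_n - f(x_n)(x_n - x_{n-1})/(f(x_n) - f(x_{n-1}))

Iteration 1:
  f(0.930000) = -2.135100
  f(2.100000) = 1.410000
  x_2 = 2.100000 - 1.410000×(2.100000 - 0.930000)/(1.410000 - (-2.135100))
       = 1.634653
Iteration 2:
  f(2.100000) = 1.410000
  f(1.634653) = -0.327908
  x_3 = 1.634653 - (-0.327908)×(1.634653 - 2.100000)/(-0.327908 - 1.410000)
       = 1.722455
Iteration 3:
  f(1.634653) = -0.327908
  f(1.722455) = -0.033149
  x_4 = 1.722455 - (-0.033149)×(1.722455 - 1.634653)/(-0.033149 - (-0.327908))
       = 1.732329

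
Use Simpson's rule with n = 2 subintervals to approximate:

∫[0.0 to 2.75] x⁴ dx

f(x) = x⁴
a = 0.0, b = 2.75, n = 2
h = (b - a)/n = 1.375000

Simpson's rule: (h/3)[f(x₀) + 4f(x₁) + 2f(x₂) + ... + f(xₙ)]

x_0 = 0.0000, f(x_0) = 0.000000, coefficient = 1
x_1 = 1.3750, f(x_1) = 3.574463, coefficient = 4
x_2 = 2.7500, f(x_2) = 57.191406, coefficient = 1

I ≈ (1.375000/3) × 71.489258 = 32.765910
Exact value: 31.455273
Error: 1.310636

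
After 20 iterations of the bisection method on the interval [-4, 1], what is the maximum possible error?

Bisection error bound: |error| ≤ (b-a)/2^n
|error| ≤ (1 - (-4))/2^20 = 5/2^20
|error| ≤ 0.0000047684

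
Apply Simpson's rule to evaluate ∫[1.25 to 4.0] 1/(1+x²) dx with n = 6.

f(x) = 1/(1+x²)
a = 1.25, b = 4.0, n = 6
h = (b - a)/n = 0.458333

Simpson's rule: (h/3)[f(x₀) + 4f(x₁) + 2f(x₂) + ... + f(xₙ)]

x_0 = 1.2500, f(x_0) = 0.390244, coefficient = 1
x_1 = 1.7083, f(x_1) = 0.255206, coefficient = 4
x_2 = 2.1667, f(x_2) = 0.175610, coefficient = 2
x_3 = 2.6250, f(x_3) = 0.126733, coefficient = 4
x_4 = 3.0833, f(x_4) = 0.095175, coefficient = 2
x_5 = 3.5417, f(x_5) = 0.073837, coefficient = 4
x_6 = 4.0000, f(x_6) = 0.058824, coefficient = 1

I ≈ (0.458333/3) × 2.813739 = 0.429877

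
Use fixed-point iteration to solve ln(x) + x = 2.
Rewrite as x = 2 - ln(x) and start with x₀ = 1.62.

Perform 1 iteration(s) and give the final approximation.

Equation: ln(x) + x = 2
Fixed-point form: x = 2 - ln(x)
x₀ = 1.62

x_1 = g(1.620000) = 1.517574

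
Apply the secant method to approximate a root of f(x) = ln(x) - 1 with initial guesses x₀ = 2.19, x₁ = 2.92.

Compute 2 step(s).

f(x) = ln(x) - 1
x₀ = 2.19, x₁ = 2.92

Secant formula: x_{n+1} = x_n - f(x_n)(x_n - x_{n-1})/(f(x_n) - f(x_{n-1}))

Iteration 1:
  f(2.190000) = -0.216098
  f(2.920000) = 0.071584
  x_2 = 2.920000 - 0.071584×(2.920000 - 2.190000)/(0.071584 - (-0.216098))
       = 2.738355
Iteration 2:
  f(2.920000) = 0.071584
  f(2.738355) = 0.007357
  x_3 = 2.738355 - 0.007357×(2.738355 - 2.920000)/(0.007357 - 0.071584)
       = 2.717547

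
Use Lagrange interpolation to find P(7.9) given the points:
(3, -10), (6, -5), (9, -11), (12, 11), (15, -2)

Lagrange interpolation formula:
P(x) = Σ yᵢ × Lᵢ(x)
where Lᵢ(x) = Π_{j≠i} (x - xⱼ)/(xᵢ - xⱼ)

L_0(7.9) = (7.9 - 6)/(3 - 6) × (7.9 - 9)/(3 - 9) × (7.9 - 12)/(3 - 12) × (7.9 - 15)/(3 - 15) = -0.031296
L_1(7.9) = (7.9 - 3)/(6 - 3) × (7.9 - 9)/(6 - 9) × (7.9 - 12)/(6 - 12) × (7.9 - 15)/(6 - 15) = 0.322845
L_2(7.9) = (7.9 - 3)/(9 - 3) × (7.9 - 6)/(9 - 6) × (7.9 - 12)/(9 - 12) × (7.9 - 15)/(9 - 15) = 0.836463
L_3(7.9) = (7.9 - 3)/(12 - 3) × (7.9 - 6)/(12 - 6) × (7.9 - 9)/(12 - 9) × (7.9 - 15)/(12 - 15) = -0.149611
L_4(7.9) = (7.9 - 3)/(15 - 3) × (7.9 - 6)/(15 - 6) × (7.9 - 9)/(15 - 9) × (7.9 - 12)/(15 - 12) = 0.021599

P(7.9) = (-10)×L_0(7.9) + (-5)×L_1(7.9) + (-11)×L_2(7.9) + 11×L_3(7.9) + (-2)×L_4(7.9)
P(7.9) = -12.191283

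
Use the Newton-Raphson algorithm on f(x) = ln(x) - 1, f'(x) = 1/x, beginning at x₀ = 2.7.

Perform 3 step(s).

f(x) = ln(x) - 1
f'(x) = 1/x
x₀ = 2.7

Newton-Raphson formula: x_{n+1} = x_n - f(x_n)/f'(x_n)

Iteration 1:
  f(2.700000) = -0.006748
  f'(2.700000) = 0.370370
  x_1 = 2.700000 - (-0.006748)/0.370370 = 2.718220
Iteration 2:
  f(2.718220) = -0.000023
  f'(2.718220) = 0.367888
  x_2 = 2.718220 - (-0.000023)/0.367888 = 2.718282
Iteration 3:
  f(2.718282) = 0.000000
  f'(2.718282) = 0.367879
  x_3 = 2.718282 - 0.000000/0.367879 = 2.718282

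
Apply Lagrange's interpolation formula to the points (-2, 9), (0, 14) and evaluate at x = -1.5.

Lagrange interpolation formula:
P(x) = Σ yᵢ × Lᵢ(x)
where Lᵢ(x) = Π_{j≠i} (x - xⱼ)/(xᵢ - xⱼ)

L_0(-1.5) = (-1.5 - 0)/(-2 - 0) = 0.750000
L_1(-1.5) = (-1.5 - (-2))/(0 - (-2)) = 0.250000

P(-1.5) = 9×L_0(-1.5) + 14×L_1(-1.5)
P(-1.5) = 10.250000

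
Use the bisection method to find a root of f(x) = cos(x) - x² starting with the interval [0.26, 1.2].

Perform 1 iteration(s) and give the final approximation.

f(x) = cos(x) - x²
Initial interval: [0.26, 1.2]

Iteration 1:
  c_1 = (0.260000 + 1.200000)/2 = 0.730000
  f(c_1) = f(0.730000) = 0.212274
  f(a) × f(c) ≥ 0, new interval: [0.730000, 1.200000]

After 1 iteration(s), the approximation is c_1 = 0.730000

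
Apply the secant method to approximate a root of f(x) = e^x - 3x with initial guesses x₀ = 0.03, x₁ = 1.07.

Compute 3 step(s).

f(x) = e^x - 3x
x₀ = 0.03, x₁ = 1.07

Secant formula: x_{n+1} = x_n - f(x_n)(x_n - x_{n-1})/(f(x_n) - f(x_{n-1}))

Iteration 1:
  f(0.030000) = 0.940455
  f(1.070000) = -0.294621
  x_2 = 1.070000 - (-0.294621)×(1.070000 - 0.030000)/(-0.294621 - 0.940455)
       = 0.821914
Iteration 2:
  f(1.070000) = -0.294621
  f(0.821914) = -0.190892
  x_3 = 0.821914 - (-0.190892)×(0.821914 - 1.070000)/(-0.190892 - (-0.294621))
       = 0.365359
Iteration 3:
  f(0.821914) = -0.190892
  f(0.365359) = 0.344954
  x_4 = 0.365359 - 0.344954×(0.365359 - 0.821914)/(0.344954 - (-0.190892))
       = 0.659269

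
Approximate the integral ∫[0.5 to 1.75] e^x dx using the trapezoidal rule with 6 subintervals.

f(x) = e^x
a = 0.5, b = 1.75, n = 6
h = (b - a)/n = 0.208333

Trapezoidal rule: (h/2)[f(x₀) + 2f(x₁) + 2f(x₂) + ... + f(xₙ)]

x_0 = 0.5000, f(x_0) = 1.648721, coefficient = 1
x_1 = 0.7083, f(x_1) = 2.030604, coefficient = 2
x_2 = 0.9167, f(x_2) = 2.500940, coefficient = 2
x_3 = 1.1250, f(x_3) = 3.080217, coefficient = 2
x_4 = 1.3333, f(x_4) = 3.793668, coefficient = 2
x_5 = 1.5417, f(x_5) = 4.672371, coefficient = 2
x_6 = 1.7500, f(x_6) = 5.754603, coefficient = 1

I ≈ (0.208333/2) × 39.558924 = 4.120721
Exact value: 4.105881
Error: 0.014840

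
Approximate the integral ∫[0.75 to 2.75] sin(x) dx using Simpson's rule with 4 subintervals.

f(x) = sin(x)
a = 0.75, b = 2.75, n = 4
h = (b - a)/n = 0.500000

Simpson's rule: (h/3)[f(x₀) + 4f(x₁) + 2f(x₂) + ... + f(xₙ)]

x_0 = 0.7500, f(x_0) = 0.681639, coefficient = 1
x_1 = 1.2500, f(x_1) = 0.948985, coefficient = 4
x_2 = 1.7500, f(x_2) = 0.983986, coefficient = 2
x_3 = 2.2500, f(x_3) = 0.778073, coefficient = 4
x_4 = 2.7500, f(x_4) = 0.381661, coefficient = 1

I ≈ (0.500000/3) × 9.939503 = 1.656584
Exact value: 1.655991
Error: 0.000593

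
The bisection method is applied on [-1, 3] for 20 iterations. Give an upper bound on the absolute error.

Bisection error bound: |error| ≤ (b-a)/2^n
|error| ≤ (3 - (-1))/2^20 = 4/2^20
|error| ≤ 0.0000038147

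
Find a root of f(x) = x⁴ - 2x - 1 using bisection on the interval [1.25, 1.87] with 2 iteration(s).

f(x) = x⁴ - 2x - 1
Initial interval: [1.25, 1.87]

Iteration 1:
  c_1 = (1.250000 + 1.870000)/2 = 1.560000
  f(c_1) = f(1.560000) = 1.802409
  f(a) × f(c) < 0, new interval: [1.250000, 1.560000]
Iteration 2:
  c_2 = (1.250000 + 1.560000)/2 = 1.405000
  f(c_2) = f(1.405000) = 0.086775
  f(a) × f(c) < 0, new interval: [1.250000, 1.405000]

After 2 iteration(s), the approximation is c_2 = 1.405000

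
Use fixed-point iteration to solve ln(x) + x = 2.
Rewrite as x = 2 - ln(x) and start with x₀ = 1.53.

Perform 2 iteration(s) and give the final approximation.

Equation: ln(x) + x = 2
Fixed-point form: x = 2 - ln(x)
x₀ = 1.53

x_1 = g(1.530000) = 1.574732
x_2 = g(1.574732) = 1.545915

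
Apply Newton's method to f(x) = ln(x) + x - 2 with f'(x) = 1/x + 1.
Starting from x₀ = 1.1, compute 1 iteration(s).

f(x) = ln(x) + x - 2
f'(x) = 1/x + 1
x₀ = 1.1

Newton-Raphson formula: x_{n+1} = x_n - f(x_n)/f'(x_n)

Iteration 1:
  f(1.100000) = -0.804690
  f'(1.100000) = 1.909091
  x_1 = 1.100000 - (-0.804690)/1.909091 = 1.521504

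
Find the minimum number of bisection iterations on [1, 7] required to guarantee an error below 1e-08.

We need (b-a)/2^n ≤ 1e-08
(7 - 1)/2^n ≤ 1e-08
6/2^n ≤ 1e-08
2^n ≥ 600000000
n ≥ log₂(600000000) = 29.16
n ≥ 30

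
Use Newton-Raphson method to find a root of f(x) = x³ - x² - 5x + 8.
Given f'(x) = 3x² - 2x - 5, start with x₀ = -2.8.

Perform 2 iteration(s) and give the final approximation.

f(x) = x³ - x² - 5x + 8
f'(x) = 3x² - 2x - 5
x₀ = -2.8

Newton-Raphson formula: x_{n+1} = x_n - f(x_n)/f'(x_n)

Iteration 1:
  f(-2.800000) = -7.792000
  f'(-2.800000) = 24.120000
  x_1 = -2.800000 - (-7.792000)/24.120000 = -2.476949
Iteration 2:
  f(-2.476949) = -0.947290
  f'(-2.476949) = 18.359720
  x_2 = -2.476949 - (-0.947290)/18.359720 = -2.425352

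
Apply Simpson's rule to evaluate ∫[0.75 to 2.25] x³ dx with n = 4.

f(x) = x³
a = 0.75, b = 2.25, n = 4
h = (b - a)/n = 0.375000

Simpson's rule: (h/3)[f(x₀) + 4f(x₁) + 2f(x₂) + ... + f(xₙ)]

x_0 = 0.7500, f(x_0) = 0.421875, coefficient = 1
x_1 = 1.1250, f(x_1) = 1.423828, coefficient = 4
x_2 = 1.5000, f(x_2) = 3.375000, coefficient = 2
x_3 = 1.8750, f(x_3) = 6.591797, coefficient = 4
x_4 = 2.2500, f(x_4) = 11.390625, coefficient = 1

I ≈ (0.375000/3) × 50.625000 = 6.328125
Exact value: 6.328125
Error: 0.000000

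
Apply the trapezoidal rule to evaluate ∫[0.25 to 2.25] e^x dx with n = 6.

f(x) = e^x
a = 0.25, b = 2.25, n = 6
h = (b - a)/n = 0.333333

Trapezoidal rule: (h/2)[f(x₀) + 2f(x₁) + 2f(x₂) + ... + f(xₙ)]

x_0 = 0.2500, f(x_0) = 1.284025, coefficient = 1
x_1 = 0.5833, f(x_1) = 1.792002, coefficient = 2
x_2 = 0.9167, f(x_2) = 2.500940, coefficient = 2
x_3 = 1.2500, f(x_3) = 3.490343, coefficient = 2
x_4 = 1.5833, f(x_4) = 4.871166, coefficient = 2
x_5 = 1.9167, f(x_5) = 6.798260, coefficient = 2
x_6 = 2.2500, f(x_6) = 9.487736, coefficient = 1

I ≈ (0.333333/2) × 49.677182 = 8.279530
Exact value: 8.203710
Error: 0.075820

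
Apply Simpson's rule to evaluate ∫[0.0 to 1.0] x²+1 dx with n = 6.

f(x) = x²+1
a = 0.0, b = 1.0, n = 6
h = (b - a)/n = 0.166667

Simpson's rule: (h/3)[f(x₀) + 4f(x₁) + 2f(x₂) + ... + f(xₙ)]

x_0 = 0.0000, f(x_0) = 1.000000, coefficient = 1
x_1 = 0.1667, f(x_1) = 1.027778, coefficient = 4
x_2 = 0.3333, f(x_2) = 1.111111, coefficient = 2
x_3 = 0.5000, f(x_3) = 1.250000, coefficient = 4
x_4 = 0.6667, f(x_4) = 1.444444, coefficient = 2
x_5 = 0.8333, f(x_5) = 1.694444, coefficient = 4
x_6 = 1.0000, f(x_6) = 2.000000, coefficient = 1

I ≈ (0.166667/3) × 24.000000 = 1.333333
Exact value: 1.333333
Error: 0.000000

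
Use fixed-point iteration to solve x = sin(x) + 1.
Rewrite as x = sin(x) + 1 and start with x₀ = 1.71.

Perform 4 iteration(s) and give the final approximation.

Equation: x = sin(x) + 1
Fixed-point form: x = sin(x) + 1
x₀ = 1.71

x_1 = g(1.710000) = 1.990327
x_2 = g(1.990327) = 1.913280
x_3 = g(1.913280) = 1.941923
x_4 = g(1.941923) = 1.931919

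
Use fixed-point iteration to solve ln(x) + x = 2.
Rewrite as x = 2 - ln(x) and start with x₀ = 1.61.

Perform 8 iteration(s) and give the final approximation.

Equation: ln(x) + x = 2
Fixed-point form: x = 2 - ln(x)
x₀ = 1.61

x_1 = g(1.610000) = 1.523766
x_2 = g(1.523766) = 1.578815
x_3 = g(1.578815) = 1.543325
x_4 = g(1.543325) = 1.566061
x_5 = g(1.566061) = 1.551437
x_6 = g(1.551437) = 1.560819
x_7 = g(1.560819) = 1.554790
x_8 = g(1.554790) = 1.558660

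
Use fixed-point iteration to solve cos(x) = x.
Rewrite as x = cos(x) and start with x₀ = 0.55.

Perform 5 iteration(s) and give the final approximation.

Equation: cos(x) = x
Fixed-point form: x = cos(x)
x₀ = 0.55

x_1 = g(0.550000) = 0.852525
x_2 = g(0.852525) = 0.658084
x_3 = g(0.658084) = 0.791165
x_4 = g(0.791165) = 0.703017
x_5 = g(0.703017) = 0.762895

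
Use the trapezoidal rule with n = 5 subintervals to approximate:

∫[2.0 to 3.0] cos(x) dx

f(x) = cos(x)
a = 2.0, b = 3.0, n = 5
h = (b - a)/n = 0.200000

Trapezoidal rule: (h/2)[f(x₀) + 2f(x₁) + 2f(x₂) + ... + f(xₙ)]

x_0 = 2.0000, f(x_0) = -0.416147, coefficient = 1
x_1 = 2.2000, f(x_1) = -0.588501, coefficient = 2
x_2 = 2.4000, f(x_2) = -0.737394, coefficient = 2
x_3 = 2.6000, f(x_3) = -0.856889, coefficient = 2
x_4 = 2.8000, f(x_4) = -0.942222, coefficient = 2
x_5 = 3.0000, f(x_5) = -0.989992, coefficient = 1

I ≈ (0.200000/2) × -7.656151 = -0.765615
Exact value: -0.768177
Error: 0.002562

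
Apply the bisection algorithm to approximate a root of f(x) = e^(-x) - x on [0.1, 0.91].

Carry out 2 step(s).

f(x) = e^(-x) - x
Initial interval: [0.1, 0.91]

Iteration 1:
  c_1 = (0.100000 + 0.910000)/2 = 0.505000
  f(c_1) = f(0.505000) = 0.098506
  f(a) × f(c) ≥ 0, new interval: [0.505000, 0.910000]
Iteration 2:
  c_2 = (0.505000 + 0.910000)/2 = 0.707500
  f(c_2) = f(0.707500) = -0.214625
  f(a) × f(c) < 0, new interval: [0.505000, 0.707500]

After 2 iteration(s), the approximation is c_2 = 0.707500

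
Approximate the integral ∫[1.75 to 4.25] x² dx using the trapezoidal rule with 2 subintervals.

f(x) = x²
a = 1.75, b = 4.25, n = 2
h = (b - a)/n = 1.250000

Trapezoidal rule: (h/2)[f(x₀) + 2f(x₁) + 2f(x₂) + ... + f(xₙ)]

x_0 = 1.7500, f(x_0) = 3.062500, coefficient = 1
x_1 = 3.0000, f(x_1) = 9.000000, coefficient = 2
x_2 = 4.2500, f(x_2) = 18.062500, coefficient = 1

I ≈ (1.250000/2) × 39.125000 = 24.453125
Exact value: 23.802083
Error: 0.651042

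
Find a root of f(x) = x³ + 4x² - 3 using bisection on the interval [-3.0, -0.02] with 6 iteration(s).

f(x) = x³ + 4x² - 3
Initial interval: [-3.0, -0.02]

Iteration 1:
  c_1 = (-3.000000 + (-0.020000))/2 = -1.510000
  f(c_1) = f(-1.510000) = 2.677449
  f(a) × f(c) ≥ 0, new interval: [-1.510000, -0.020000]
Iteration 2:
  c_2 = (-1.510000 + (-0.020000))/2 = -0.765000
  f(c_2) = f(-0.765000) = -1.106797
  f(a) × f(c) < 0, new interval: [-1.510000, -0.765000]
Iteration 3:
  c_3 = (-1.510000 + (-0.765000))/2 = -1.137500
  f(c_3) = f(-1.137500) = 0.703807
  f(a) × f(c) ≥ 0, new interval: [-1.137500, -0.765000]
Iteration 4:
  c_4 = (-1.137500 + (-0.765000))/2 = -0.951250
  f(c_4) = f(-0.951250) = -0.241258
  f(a) × f(c) < 0, new interval: [-1.137500, -0.951250]
Iteration 5:
  c_5 = (-1.137500 + (-0.951250))/2 = -1.044375
  f(c_5) = f(-1.044375) = 0.223757
  f(a) × f(c) ≥ 0, new interval: [-1.044375, -0.951250]
Iteration 6:
  c_6 = (-1.044375 + (-0.951250))/2 = -0.997812
  f(c_6) = f(-0.997812) = -0.010933
  f(a) × f(c) < 0, new interval: [-1.044375, -0.997812]

After 6 iteration(s), the approximation is c_6 = -0.997812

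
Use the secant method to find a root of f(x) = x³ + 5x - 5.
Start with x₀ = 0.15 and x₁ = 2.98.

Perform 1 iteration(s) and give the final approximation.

f(x) = x³ + 5x - 5
x₀ = 0.15, x₁ = 2.98

Secant formula: x_{n+1} = x_n - f(x_n)(x_n - x_{n-1})/(f(x_n) - f(x_{n-1}))

Iteration 1:
  f(0.150000) = -4.246625
  f(2.980000) = 36.363592
  x_2 = 2.980000 - 36.363592×(2.980000 - 0.150000)/(36.363592 - (-4.246625))
       = 0.445934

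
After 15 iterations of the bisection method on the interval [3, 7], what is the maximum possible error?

Bisection error bound: |error| ≤ (b-a)/2^n
|error| ≤ (7 - 3)/2^15 = 4/2^15
|error| ≤ 0.0001220703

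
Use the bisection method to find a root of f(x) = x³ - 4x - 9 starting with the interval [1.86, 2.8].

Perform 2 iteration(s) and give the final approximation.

f(x) = x³ - 4x - 9
Initial interval: [1.86, 2.8]

Iteration 1:
  c_1 = (1.860000 + 2.800000)/2 = 2.330000
  f(c_1) = f(2.330000) = -5.670663
  f(a) × f(c) ≥ 0, new interval: [2.330000, 2.800000]
Iteration 2:
  c_2 = (2.330000 + 2.800000)/2 = 2.565000
  f(c_2) = f(2.565000) = -2.384288
  f(a) × f(c) ≥ 0, new interval: [2.565000, 2.800000]

After 2 iteration(s), the approximation is c_2 = 2.565000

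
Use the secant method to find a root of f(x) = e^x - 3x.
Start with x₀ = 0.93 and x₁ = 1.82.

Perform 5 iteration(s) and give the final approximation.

f(x) = e^x - 3x
x₀ = 0.93, x₁ = 1.82

Secant formula: x_{n+1} = x_n - f(x_n)(x_n - x_{n-1})/(f(x_n) - f(x_{n-1}))

Iteration 1:
  f(0.930000) = -0.255491
  f(1.820000) = 0.711858
  x_2 = 1.820000 - 0.711858×(1.820000 - 0.930000)/(0.711858 - (-0.255491))
       = 1.165062
Iteration 2:
  f(1.820000) = 0.711858
  f(1.165062) = -0.289064
  x_3 = 1.165062 - (-0.289064)×(1.165062 - 1.820000)/(-0.289064 - 0.711858)
       = 1.354207
Iteration 3:
  f(1.165062) = -0.289064
  f(1.354207) = -0.188933
  x_4 = 1.354207 - (-0.188933)×(1.354207 - 1.165062)/(-0.188933 - (-0.289064))
       = 1.711097
Iteration 4:
  f(1.354207) = -0.188933
  f(1.711097) = 0.401740
  x_5 = 1.711097 - 0.401740×(1.711097 - 1.354207)/(0.401740 - (-0.188933))
       = 1.468362
Iteration 5:
  f(1.711097) = 0.401740
  f(1.468362) = -0.062969
  x_6 = 1.468362 - (-0.062969)×(1.468362 - 1.711097)/(-0.062969 - 0.401740)
       = 1.501253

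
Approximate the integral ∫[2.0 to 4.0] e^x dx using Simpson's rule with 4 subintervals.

f(x) = e^x
a = 2.0, b = 4.0, n = 4
h = (b - a)/n = 0.500000

Simpson's rule: (h/3)[f(x₀) + 4f(x₁) + 2f(x₂) + ... + f(xₙ)]

x_0 = 2.0000, f(x_0) = 7.389056, coefficient = 1
x_1 = 2.5000, f(x_1) = 12.182494, coefficient = 4
x_2 = 3.0000, f(x_2) = 20.085537, coefficient = 2
x_3 = 3.5000, f(x_3) = 33.115452, coefficient = 4
x_4 = 4.0000, f(x_4) = 54.598150, coefficient = 1

I ≈ (0.500000/3) × 283.350064 = 47.225011
Exact value: 47.209094
Error: 0.015917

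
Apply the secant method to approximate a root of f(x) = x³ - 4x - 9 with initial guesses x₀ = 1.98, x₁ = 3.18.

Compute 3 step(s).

f(x) = x³ - 4x - 9
x₀ = 1.98, x₁ = 3.18

Secant formula: x_{n+1} = x_n - f(x_n)(x_n - x_{n-1})/(f(x_n) - f(x_{n-1}))

Iteration 1:
  f(1.980000) = -9.157608
  f(3.180000) = 10.437432
  x_2 = 3.180000 - 10.437432×(3.180000 - 1.980000)/(10.437432 - (-9.157608))
       = 2.540812
Iteration 2:
  f(3.180000) = 10.437432
  f(2.540812) = -2.760466
  x_3 = 2.540812 - (-2.760466)×(2.540812 - 3.180000)/(-2.760466 - 10.437432)
       = 2.674504
Iteration 3:
  f(2.540812) = -2.760466
  f(2.674504) = -0.567363
  x_4 = 2.674504 - (-0.567363)×(2.674504 - 2.540812)/(-0.567363 - (-2.760466))
       = 2.709091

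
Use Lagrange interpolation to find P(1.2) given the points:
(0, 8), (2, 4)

Lagrange interpolation formula:
P(x) = Σ yᵢ × Lᵢ(x)
where Lᵢ(x) = Π_{j≠i} (x - xⱼ)/(xᵢ - xⱼ)

L_0(1.2) = (1.2 - 2)/(0 - 2) = 0.400000
L_1(1.2) = (1.2 - 0)/(2 - 0) = 0.600000

P(1.2) = 8×L_0(1.2) + 4×L_1(1.2)
P(1.2) = 5.600000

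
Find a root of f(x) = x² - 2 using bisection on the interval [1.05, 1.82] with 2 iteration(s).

f(x) = x² - 2
Initial interval: [1.05, 1.82]

Iteration 1:
  c_1 = (1.050000 + 1.820000)/2 = 1.435000
  f(c_1) = f(1.435000) = 0.059225
  f(a) × f(c) < 0, new interval: [1.050000, 1.435000]
Iteration 2:
  c_2 = (1.050000 + 1.435000)/2 = 1.242500
  f(c_2) = f(1.242500) = -0.456194
  f(a) × f(c) ≥ 0, new interval: [1.242500, 1.435000]

After 2 iteration(s), the approximation is c_2 = 1.242500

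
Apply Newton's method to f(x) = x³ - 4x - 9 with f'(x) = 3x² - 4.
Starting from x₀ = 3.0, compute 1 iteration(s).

f(x) = x³ - 4x - 9
f'(x) = 3x² - 4
x₀ = 3.0

Newton-Raphson formula: x_{n+1} = x_n - f(x_n)/f'(x_n)

Iteration 1:
  f(3.000000) = 6.000000
  f'(3.000000) = 23.000000
  x_1 = 3.000000 - 6.000000/23.000000 = 2.739130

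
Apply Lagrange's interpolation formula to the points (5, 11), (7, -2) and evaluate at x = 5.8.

Lagrange interpolation formula:
P(x) = Σ yᵢ × Lᵢ(x)
where Lᵢ(x) = Π_{j≠i} (x - xⱼ)/(xᵢ - xⱼ)

L_0(5.8) = (5.8 - 7)/(5 - 7) = 0.600000
L_1(5.8) = (5.8 - 5)/(7 - 5) = 0.400000

P(5.8) = 11×L_0(5.8) + (-2)×L_1(5.8)
P(5.8) = 5.800000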